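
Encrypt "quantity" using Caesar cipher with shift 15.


Word: "quantity"
Shift: 15
Each letter → (letter + shift) mod 26:
  'q' (16) + 15 = 5 → 'f'
  'u' (20) + 15 = 9 → 'j'
  'a' (0) + 15 = 15 → 'p'
  'n' (13) + 15 = 2 → 'c'
  't' (19) + 15 = 8 → 'i'
  'i' (8) + 15 = 23 → 'x'
  't' (19) + 15 = 8 → 'i'
  'y' (24) + 15 = 13 → 'n'
Result = "fjpcixin"


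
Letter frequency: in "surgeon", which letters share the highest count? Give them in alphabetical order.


Word: "surgeon"
Letter counts:
  'e': 1
  'g': 1
  'n': 1
  'o': 1
  'r': 1
  's': 1
  'u': 1
Maximum count = 1
Most frequent = 'e', 'g', 'n', 'o', 'r', 's', 'u' (1 time each)


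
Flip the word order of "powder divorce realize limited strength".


Original: "powder divorce realize limited strength"
Words (1..n): powder | divorce | realize | limited | strength
Reversed (n..1): strength | limited | realize | divorce | powder
Result = "strength limited realize divorce powder"


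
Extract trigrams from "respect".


Word: "respect" (length 7)
Number of trigrams = 7 - 3 + 1 = 5
  Position 0: "res"
  Position 1: "esp"
  Position 2: "spe"
  Position 3: "pec"
  Position 4: "ect"
Trigrams = "res", "esp", "spe", "pec", "ect"


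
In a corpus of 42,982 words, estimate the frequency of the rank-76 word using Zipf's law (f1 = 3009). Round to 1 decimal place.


Zipf's law: f(r) = f(1) / r
f(1) = 3009
f(76) = 3009 / 76
= 39.6 occurrences


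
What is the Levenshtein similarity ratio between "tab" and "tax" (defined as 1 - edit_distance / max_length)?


Word 1: "tab" (length 3)
Word 2: "tax" (length 3)
One optimal edit sequence:
  1. keep 't'
  2. keep 'a'
  3. substitute 'b' -> 'x'  (+1)
Edit distance = 1
Max length = max(3, 3) = 3
Similarity = 1 - 1/3
= 0.6667


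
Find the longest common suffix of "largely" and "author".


Word 1: "largely"
Word 2: "author"
Comparing from end:
  Pos -1: 'y' != 'r' (stop)
LCS = "" (length 0)


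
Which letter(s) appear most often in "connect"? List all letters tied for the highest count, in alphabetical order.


Word: "connect"
Letter counts:
  'c': 2
  'e': 1
  'n': 2
  'o': 1
  't': 1
Maximum count = 2
Most frequent = 'c', 'n' (2 times each)


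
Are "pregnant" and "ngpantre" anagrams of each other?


Word 1: "pregnant" → sorted: aegnnprt
Word 2: "ngpantre" → sorted: aegnnprt
Same letters? aegnnprt == aegnnprt
Anagram = Yes


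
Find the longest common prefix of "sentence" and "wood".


Word 1: "sentence"
Word 2: "wood"
Comparing from start:
  Pos 0: 's' != 'w' (stop)
LCP = "" (length 0)


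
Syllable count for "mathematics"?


Word: "mathematics"
Syllable breakdown: math-e-mat-ics
Counting: 4 parts
= 4 syllables


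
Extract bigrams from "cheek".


Word: "cheek" (length 5)
Number of bigrams = 5 - 2 + 1 = 4
  Position 0: "ch"
  Position 1: "he"
  Position 2: "ee"
  Position 3: "ek"
Bigrams = "ch", "he", "ee", "ek"


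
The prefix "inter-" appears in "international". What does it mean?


Prefix: inter-
As in: international -> inter- + national
Meaning = between


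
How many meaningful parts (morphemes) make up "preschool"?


Word: "preschool"
Morphemes: pre- | school
Each morpheme carries meaning
= 2 morphemes


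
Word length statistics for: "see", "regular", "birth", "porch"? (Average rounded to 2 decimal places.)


Lengths: "see"=3, "regular"=7, "birth"=5, "porch"=5
Sum = 20, Count = 4
Average = 20/4 = 5.00
= avg=5.00, min=3, max=7


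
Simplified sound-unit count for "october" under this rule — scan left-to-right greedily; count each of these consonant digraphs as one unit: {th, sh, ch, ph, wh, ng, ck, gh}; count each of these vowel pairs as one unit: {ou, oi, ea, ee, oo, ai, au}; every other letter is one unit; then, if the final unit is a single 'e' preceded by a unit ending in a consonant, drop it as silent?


Word: "october" (7 letters)
Left-to-right scan:
  1. 'o' (letter)
  2. 'c' (letter)
  3. 't' (letter)
  4. 'o' (letter)
  5. 'b' (letter)
  6. 'e' (letter)
  7. 'r' (letter)
Units from scan: 7
Sound units = 7 units


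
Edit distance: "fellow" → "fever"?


Word 1: "fellow" (length 6)
Word 2: "fever" (length 5)
One optimal edit sequence (insert/delete/substitute each cost 1):
  1. keep 'f'
  2. keep 'e'
  3. delete 'l'  (+1)
  4. substitute 'l' -> 'v'  (+1)
  5. substitute 'o' -> 'e'  (+1)
  6. substitute 'w' -> 'r'  (+1)
Total edit operations: 4
Edit distance = 4


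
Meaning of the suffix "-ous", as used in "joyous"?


Suffix: -ous
Example: joyous (joy + -ous)
Meaning = having quality of


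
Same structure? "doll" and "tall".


Pattern of "doll": [0, 1, 2, 2]
Pattern of "tall": [0, 1, 2, 2]
Patterns match
Same pattern = Yes


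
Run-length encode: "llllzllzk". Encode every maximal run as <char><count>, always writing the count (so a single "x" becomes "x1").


String: "llllzllzk"
Scanning for consecutive runs:
  'l' x 4
  'z' x 1
  'l' x 2
  'z' x 1
  'k' x 1
RLE = "l4z1l2z1k1"


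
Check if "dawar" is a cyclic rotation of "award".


Word: "award", Candidate: "dawar"
Method: check if candidate is substring of word+word
"awardaward" contains "dawar"? Yes
Is rotation = Yes


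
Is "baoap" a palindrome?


Word: "baoap"
Reversed: "paoab"
Forward == Backward? baoap != paoab
Palindrome = No


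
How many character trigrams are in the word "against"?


Word: "against" (length 7)
Number of 3-grams = length - 3 + 1 = 7 - 3 + 1
= 5


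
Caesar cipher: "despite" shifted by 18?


Word: "despite"
Shift: 18
Each letter → (letter + shift) mod 26:
  'd' (3) + 18 = 21 → 'v'
  'e' (4) + 18 = 22 → 'w'
  's' (18) + 18 = 10 → 'k'
  'p' (15) + 18 = 7 → 'h'
  'i' (8) + 18 = 0 → 'a'
  't' (19) + 18 = 11 → 'l'
  'e' (4) + 18 = 22 → 'w'
Result = "vwkhalw"


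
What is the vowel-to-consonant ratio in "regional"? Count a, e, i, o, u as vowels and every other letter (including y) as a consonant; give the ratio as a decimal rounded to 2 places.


Word: "regional"
Vowels (a,e,i,o,u): 4
Consonants: 4
Ratio = 4/4
= 1.00


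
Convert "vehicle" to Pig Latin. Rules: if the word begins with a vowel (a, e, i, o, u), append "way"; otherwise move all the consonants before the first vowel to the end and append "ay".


Word: "vehicle"
Starts with consonant(s) → move to end, add 'ay'
Consonant cluster: "v"
Pig Latin = "ehiclevay"


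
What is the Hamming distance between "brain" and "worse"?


Comparing character by character (same length = 5):
  Pos 0: 'b' vs 'w' !=
  Pos 1: 'r' vs 'o' !=
  Pos 2: 'a' vs 'r' !=
  Pos 3: 'i' vs 's' !=
  Pos 4: 'n' vs 'e' !=
Hamming distance = 5


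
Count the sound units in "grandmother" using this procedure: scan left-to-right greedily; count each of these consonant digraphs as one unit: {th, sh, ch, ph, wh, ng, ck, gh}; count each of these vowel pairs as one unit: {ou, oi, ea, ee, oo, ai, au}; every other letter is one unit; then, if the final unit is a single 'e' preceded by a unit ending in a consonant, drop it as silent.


Word: "grandmother" (11 letters)
Left-to-right scan:
  1. 'g' (letter)
  2. 'r' (letter)
  3. 'a' (letter)
  4. 'n' (letter)
  5. 'd' (letter)
  6. 'm' (letter)
  7. 'o' (letter)
  8. 'th' (digraph)
  9. 'e' (letter)
  10. 'r' (letter)
Units from scan: 10
Sound units = 10 units


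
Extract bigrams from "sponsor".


Word: "sponsor" (length 7)
Number of bigrams = 7 - 2 + 1 = 6
  Position 0: "sp"
  Position 1: "po"
  Position 2: "on"
  Position 3: "ns"
  Position 4: "so"
  Position 5: "or"
Bigrams = "sp", "po", "on", "ns", "so", "or"


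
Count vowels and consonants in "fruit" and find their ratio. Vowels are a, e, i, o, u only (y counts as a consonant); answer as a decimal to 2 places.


Word: "fruit"
Vowels (a,e,i,o,u): 2
Consonants: 3
Ratio = 2/3
= 0.67


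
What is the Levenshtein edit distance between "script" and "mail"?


Word 1: "script" (length 6)
Word 2: "mail" (length 4)
One optimal edit sequence (insert/delete/substitute each cost 1):
  1. delete 's'  (+1)
  2. substitute 'c' -> 'm'  (+1)
  3. substitute 'r' -> 'a'  (+1)
  4. keep 'i'
  5. delete 'p'  (+1)
  6. substitute 't' -> 'l'  (+1)
Total edit operations: 5
Edit distance = 5


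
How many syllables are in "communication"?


Word: "communication"
Syllable breakdown: com / mu / ni / ca / tion
Counting: 5 parts
= 5 syllables


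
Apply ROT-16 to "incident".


Word: "incident"
Shift: 16
Each letter → (letter + shift) mod 26:
  'i' (8) + 16 = 24 → 'y'
  'n' (13) + 16 = 3 → 'd'
  'c' (2) + 16 = 18 → 's'
  'i' (8) + 16 = 24 → 'y'
  'd' (3) + 16 = 19 → 't'
  'e' (4) + 16 = 20 → 'u'
  'n' (13) + 16 = 3 → 'd'
  't' (19) + 16 = 9 → 'j'
Result = "ydsytudj"


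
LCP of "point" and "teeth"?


Word 1: "point"
Word 2: "teeth"
Comparing from start:
  Pos 0: 'p' != 't' (stop)
LCP = "" (length 0)


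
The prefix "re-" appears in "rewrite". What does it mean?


Prefix: re-
As in: rewrite -> re- + write
Meaning = again


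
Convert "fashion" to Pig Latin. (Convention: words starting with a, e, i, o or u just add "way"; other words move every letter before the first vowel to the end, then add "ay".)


Word: "fashion"
Starts with consonant(s) → move to end, add 'ay'
Consonant cluster: "f"
Pig Latin = "ashionfay"


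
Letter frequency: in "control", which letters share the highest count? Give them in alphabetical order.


Word: "control"
Letter counts:
  'c': 1
  'l': 1
  'n': 1
  'o': 2
  'r': 1
  't': 1
Maximum count = 2
Most frequent = 'o' (2 times each)


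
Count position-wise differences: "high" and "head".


Comparing character by character (same length = 4):
  Pos 0: 'h' vs 'h' =
  Pos 1: 'i' vs 'e' !=
  Pos 2: 'g' vs 'a' !=
  Pos 3: 'h' vs 'd' !=
Hamming distance = 3


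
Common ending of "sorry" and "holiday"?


Word 1: "sorry"
Word 2: "holiday"
Comparing from end:
  Pos -1: 'y' == 'y'
  Pos -2: 'r' != 'a' (stop)
LCS = "y" (length 1)


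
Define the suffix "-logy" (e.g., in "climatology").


Suffix: -logy
Example: climatology = climate + -logy, with a spelling change
Meaning = study of


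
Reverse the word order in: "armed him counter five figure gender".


Original: "armed him counter five figure gender"
Words (1..n): armed | him | counter | five | figure | gender
Reversed (n..1): gender | figure | five | counter | him | armed
Result = "gender figure five counter him armed"


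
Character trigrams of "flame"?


Word: "flame" (length 5)
Number of trigrams = 5 - 3 + 1 = 3
  Position 0: "fla"
  Position 1: "lam"
  Position 2: "ame"
Trigrams = "fla", "lam", "ame"


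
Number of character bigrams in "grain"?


Word: "grain" (length 5)
Number of 2-grams = length - 2 + 1 = 5 - 2 + 1
= 4


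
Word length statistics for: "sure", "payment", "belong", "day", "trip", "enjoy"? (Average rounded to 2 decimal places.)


Lengths: "sure"=4, "payment"=7, "belong"=6, "day"=3, "trip"=4, "enjoy"=5
Sum = 29, Count = 6
Average = 29/6 = 4.83
= avg=4.83, min=3, max=7


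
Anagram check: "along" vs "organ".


Word 1: "along" → sorted: aglno
Word 2: "organ" → sorted: agnor
Same letters? aglno != agnor
Anagram = No


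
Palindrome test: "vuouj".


Word: "vuouj"
Reversed: "juouv"
Forward == Backward? vuouj != juouv
Palindrome = No


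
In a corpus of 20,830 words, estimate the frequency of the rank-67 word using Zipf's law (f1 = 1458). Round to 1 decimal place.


Zipf's law: f(r) = f(1) / r
f(1) = 1458
f(67) = 1458 / 67
= 21.8 occurrences


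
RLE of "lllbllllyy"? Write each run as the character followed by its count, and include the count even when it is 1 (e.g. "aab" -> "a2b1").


String: "lllbllllyy"
Scanning for consecutive runs:
  'l' x 3
  'b' x 1
  'l' x 4
  'y' x 2
RLE = "l3b1l4y2"


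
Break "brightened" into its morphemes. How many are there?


Word: "brightened"
Morphemes: bright / -en / -ed
Each morpheme carries meaning
= 3 morphemes


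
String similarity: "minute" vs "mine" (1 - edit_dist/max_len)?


Word 1: "minute" (length 6)
Word 2: "mine" (length 4)
One optimal edit sequence:
  1. keep 'm'
  2. keep 'i'
  3. keep 'n'
  4. delete 'u'  (+1)
  5. delete 't'  (+1)
  6. keep 'e'
Edit distance = 2
Max length = max(6, 4) = 6
Similarity = 1 - 2/6
= 0.6667


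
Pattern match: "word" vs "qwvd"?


Pattern of "word": [0, 1, 2, 3]
Pattern of "qwvd": [0, 1, 2, 3]
Patterns match
Same pattern = Yes


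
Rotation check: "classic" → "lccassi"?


Word: "classic", Candidate: "lccassi"
Method: check if candidate is substring of word+word
"classicclassic" contains "lccassi"? No
Is rotation = No


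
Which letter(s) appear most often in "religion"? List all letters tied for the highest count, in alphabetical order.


Word: "religion"
Letter counts:
  'e': 1
  'g': 1
  'i': 2
  'l': 1
  'n': 1
  'o': 1
  'r': 1
Maximum count = 2
Most frequent = 'i' (2 times each)


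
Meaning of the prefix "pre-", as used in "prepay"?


Prefix: pre-
Example: prepay = pre- + pay
Meaning = before


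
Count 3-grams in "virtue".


Word: "virtue" (length 6)
Number of 3-grams = length - 3 + 1 = 6 - 3 + 1
= 4


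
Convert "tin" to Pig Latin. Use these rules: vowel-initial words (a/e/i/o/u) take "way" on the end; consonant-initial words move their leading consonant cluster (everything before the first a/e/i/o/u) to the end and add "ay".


Word: "tin"
Starts with consonant(s) → move to end, add 'ay'
Consonant cluster: "t"
Pig Latin = "intay"


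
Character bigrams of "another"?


Word: "another" (length 7)
Number of bigrams = 7 - 2 + 1 = 6
  Position 0: "an"
  Position 1: "no"
  Position 2: "ot"
  Position 3: "th"
  Position 4: "he"
  Position 5: "er"
Bigrams = "an", "no", "ot", "th", "he", "er"


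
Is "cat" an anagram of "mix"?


Word 1: "mix" → sorted: imx
Word 2: "cat" → sorted: act
Same letters? imx != act
Anagram = No


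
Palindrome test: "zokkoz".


Word: "zokkoz"
Reversed: "zokkoz"
Forward == Backward? zokkoz == zokkoz
Palindrome = Yes


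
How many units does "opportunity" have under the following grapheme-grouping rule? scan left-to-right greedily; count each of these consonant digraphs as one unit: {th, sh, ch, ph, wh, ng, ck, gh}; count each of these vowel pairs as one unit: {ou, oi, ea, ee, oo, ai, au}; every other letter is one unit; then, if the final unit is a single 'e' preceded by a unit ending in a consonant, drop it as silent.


Word: "opportunity" (11 letters)
Left-to-right scan:
  1. 'o' (letter)
  2. 'p' (letter)
  3. 'p' (letter)
  4. 'o' (letter)
  5. 'r' (letter)
  6. 't' (letter)
  7. 'u' (letter)
  8. 'n' (letter)
  9. 'i' (letter)
  10. 't' (letter)
  11. 'y' (letter)
Units from scan: 11
Sound units = 11 units


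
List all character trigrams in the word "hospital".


Word: "hospital" (length 8)
Number of trigrams = 8 - 3 + 1 = 6
  Position 0: "hos"
  Position 1: "osp"
  Position 2: "spi"
  Position 3: "pit"
  Position 4: "ita"
  Position 5: "tal"
Trigrams = "hos", "osp", "spi", "pit", "ita", "tal"


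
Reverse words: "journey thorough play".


Original: "journey thorough play"
Words (1..n): journey | thorough | play
Reversed (n..1): play | thorough | journey
Result = "play thorough journey"


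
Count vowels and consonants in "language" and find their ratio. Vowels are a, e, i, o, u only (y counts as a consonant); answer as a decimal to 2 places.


Word: "language"
Vowels (a,e,i,o,u): 4
Consonants: 4
Ratio = 4/4
= 1.00


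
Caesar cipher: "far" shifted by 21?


Word: "far"
Shift: 21
Each letter → (letter + shift) mod 26:
  'f' (5) + 21 = 0 → 'a'
  'a' (0) + 21 = 21 → 'v'
  'r' (17) + 21 = 12 → 'm'
Result = "avm"


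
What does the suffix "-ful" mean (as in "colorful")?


Suffix: -ful
Example: colorful (color + -ful)
Meaning = full of


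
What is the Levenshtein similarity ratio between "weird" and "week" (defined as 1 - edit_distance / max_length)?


Word 1: "weird" (length 5)
Word 2: "week" (length 4)
One optimal edit sequence:
  1. keep 'w'
  2. keep 'e'
  3. delete 'i'  (+1)
  4. substitute 'r' -> 'e'  (+1)
  5. substitute 'd' -> 'k'  (+1)
Edit distance = 3
Max length = max(5, 4) = 5
Similarity = 1 - 3/5
= 0.4000


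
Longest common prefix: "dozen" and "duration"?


Word 1: "dozen"
Word 2: "duration"
Comparing from start:
  Pos 0: 'd' == 'd'
  Pos 1: 'o' != 'u' (stop)
LCP = "d" (length 1)


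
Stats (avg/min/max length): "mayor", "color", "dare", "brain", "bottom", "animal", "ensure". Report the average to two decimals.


Lengths: "mayor"=5, "color"=5, "dare"=4, "brain"=5, "bottom"=6, "animal"=6, "ensure"=6
Sum = 37, Count = 7
Average = 37/7 = 5.29
= avg=5.29, min=4, max=6


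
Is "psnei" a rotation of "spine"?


Word: "spine", Candidate: "psnei"
Method: check if candidate is substring of word+word
"spinespine" contains "psnei"? No
Is rotation = No


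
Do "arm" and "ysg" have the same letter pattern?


Pattern of "arm": [0, 1, 2]
Pattern of "ysg": [0, 1, 2]
Patterns match
Same pattern = Yes


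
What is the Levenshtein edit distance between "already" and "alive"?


Word 1: "already" (length 7)
Word 2: "alive" (length 5)
One optimal edit sequence (insert/delete/substitute each cost 1):
  1. keep 'a'
  2. keep 'l'
  3. delete 'r'  (+1)
  4. delete 'e'  (+1)
  5. substitute 'a' -> 'i'  (+1)
  6. substitute 'd' -> 'v'  (+1)
  7. substitute 'y' -> 'e'  (+1)
Total edit operations: 5
Edit distance = 5


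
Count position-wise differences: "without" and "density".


Comparing character by character (same length = 7):
  Pos 0: 'w' vs 'd' !=
  Pos 1: 'i' vs 'e' !=
  Pos 2: 't' vs 'n' !=
  Pos 3: 'h' vs 's' !=
  Pos 4: 'o' vs 'i' !=
  Pos 5: 'u' vs 't' !=
  Pos 6: 't' vs 'y' !=
Hamming distance = 7


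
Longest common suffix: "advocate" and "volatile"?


Word 1: "advocate"
Word 2: "volatile"
Comparing from end:
  Pos -1: 'e' == 'e'
  Pos -2: 't' != 'l' (stop)
LCS = "e" (length 1)


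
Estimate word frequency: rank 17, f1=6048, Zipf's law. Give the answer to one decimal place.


Zipf's law: f(r) = f(1) / r
f(1) = 6048
f(17) = 6048 / 17
= 355.8 occurrences


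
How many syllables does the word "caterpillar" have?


Word: "caterpillar"
Syllable breakdown: cat-er-pil-lar
Counting: 4 parts
= 4 syllables


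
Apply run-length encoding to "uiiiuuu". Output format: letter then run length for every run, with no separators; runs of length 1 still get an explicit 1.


String: "uiiiuuu"
Scanning for consecutive runs:
  'u' x 1
  'i' x 3
  'u' x 3
RLE = "u1i3u3"


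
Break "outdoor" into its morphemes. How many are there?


Word: "outdoor"
Morphemes: out- + door
Each morpheme carries meaning
= 2 morphemes


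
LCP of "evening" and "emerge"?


Word 1: "evening"
Word 2: "emerge"
Comparing from start:
  Pos 0: 'e' == 'e'
  Pos 1: 'v' != 'm' (stop)
LCP = "e" (length 1)


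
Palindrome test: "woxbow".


Word: "woxbow"
Reversed: "wobxow"
Forward == Backward? woxbow != wobxow
Palindrome = No


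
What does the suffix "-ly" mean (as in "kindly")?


Suffix: -ly
Example: kindly (kind + -ly)
Meaning = in a manner


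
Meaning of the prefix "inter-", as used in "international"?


Prefix: inter-
As in: international -> inter- + national
Meaning = between


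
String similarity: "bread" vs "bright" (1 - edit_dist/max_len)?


Word 1: "bread" (length 5)
Word 2: "bright" (length 6)
One optimal edit sequence:
  1. keep 'b'
  2. keep 'r'
  3. insert 'i'  (+1)
  4. substitute 'e' -> 'g'  (+1)
  5. substitute 'a' -> 'h'  (+1)
  6. substitute 'd' -> 't'  (+1)
Edit distance = 4
Max length = max(5, 6) = 6
Similarity = 1 - 4/6
= 0.3333


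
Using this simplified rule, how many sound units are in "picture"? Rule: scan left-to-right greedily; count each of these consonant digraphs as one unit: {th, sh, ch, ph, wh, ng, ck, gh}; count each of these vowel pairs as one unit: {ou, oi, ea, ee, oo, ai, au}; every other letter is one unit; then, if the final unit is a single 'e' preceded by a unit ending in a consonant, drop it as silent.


Word: "picture" (7 letters)
Left-to-right scan:
  (1) 'p' (letter)
  (2) 'i' (letter)
  (3) 'c' (letter)
  (4) 't' (letter)
  (5) 'u' (letter)
  (6) 'r' (letter)
  (7) 'e' (letter)
Units from scan: 7
Final unit is 'e' after a consonant -> drop as silent (-1)
Sound units = 6 units


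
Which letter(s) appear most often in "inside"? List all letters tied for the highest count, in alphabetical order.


Word: "inside"
Letter counts:
  'd': 1
  'e': 1
  'i': 2
  'n': 1
  's': 1
Maximum count = 2
Most frequent = 'i' (2 times each)


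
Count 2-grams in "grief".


Word: "grief" (length 5)
Number of 2-grams = length - 2 + 1 = 5 - 2 + 1
= 4


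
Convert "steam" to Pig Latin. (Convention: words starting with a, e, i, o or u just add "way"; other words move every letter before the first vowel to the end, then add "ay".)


Word: "steam"
Starts with consonant(s) → move to end, add 'ay'
Consonant cluster: "st"
Pig Latin = "eamstay"


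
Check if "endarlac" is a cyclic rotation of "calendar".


Word: "calendar", Candidate: "endarlac"
Method: check if candidate is substring of word+word
"calendarcalendar" contains "endarlac"? No
Is rotation = No


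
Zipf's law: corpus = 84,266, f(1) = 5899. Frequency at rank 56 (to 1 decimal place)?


Zipf's law: f(r) = f(1) / r
f(1) = 5899
f(56) = 5899 / 56
= 105.3 occurrences


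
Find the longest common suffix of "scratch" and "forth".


Word 1: "scratch"
Word 2: "forth"
Comparing from end:
  Pos -1: 'h' == 'h'
  Pos -2: 'c' != 't' (stop)
LCS = "h" (length 1)


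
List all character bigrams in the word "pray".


Word: "pray" (length 4)
Number of bigrams = 4 - 2 + 1 = 3
  Position 0: "pr"
  Position 1: "ra"
  Position 2: "ay"
Bigrams = "pr", "ra", "ay"


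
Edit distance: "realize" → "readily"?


Word 1: "realize" (length 7)
Word 2: "readily" (length 7)
One optimal edit sequence (insert/delete/substitute each cost 1):
  1. keep 'r'
  2. keep 'e'
  3. keep 'a'
  4. substitute 'l' -> 'd'  (+1)
  5. keep 'i'
  6. substitute 'z' -> 'l'  (+1)
  7. substitute 'e' -> 'y'  (+1)
Total edit operations: 3
Edit distance = 3


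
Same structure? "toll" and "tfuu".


Pattern of "toll": [0, 1, 2, 2]
Pattern of "tfuu": [0, 1, 2, 2]
Patterns match
Same pattern = Yes


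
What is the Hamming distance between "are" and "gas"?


Comparing character by character (same length = 3):
  Pos 0: 'a' vs 'g' !=
  Pos 1: 'r' vs 'a' !=
  Pos 2: 'e' vs 's' !=
Hamming distance = 3


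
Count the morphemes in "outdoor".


Word: "outdoor"
Morphemes: out- / door
Each morpheme carries meaning
= 2 morphemes


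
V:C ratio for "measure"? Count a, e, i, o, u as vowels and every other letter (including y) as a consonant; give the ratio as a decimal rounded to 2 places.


Word: "measure"
Vowels (a,e,i,o,u): 4
Consonants: 3
Ratio = 4/3
= 1.33


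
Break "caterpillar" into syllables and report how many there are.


Word: "caterpillar"
Syllable breakdown: cat | er | pil | lar
Counting: 4 parts
= 4 syllables


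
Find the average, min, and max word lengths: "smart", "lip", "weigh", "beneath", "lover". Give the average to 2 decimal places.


Lengths: "smart"=5, "lip"=3, "weigh"=5, "beneath"=7, "lover"=5
Sum = 25, Count = 5
Average = 25/5 = 5.00
= avg=5.00, min=3, max=7


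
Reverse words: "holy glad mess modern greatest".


Original: "holy glad mess modern greatest"
Words (1..n): holy | glad | mess | modern | greatest
Reversed (n..1): greatest | modern | mess | glad | holy
Result = "greatest modern mess glad holy"


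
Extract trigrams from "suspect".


Word: "suspect" (length 7)
Number of trigrams = 7 - 3 + 1 = 5
  Position 0: "sus"
  Position 1: "usp"
  Position 2: "spe"
  Position 3: "pec"
  Position 4: "ect"
Trigrams = "sus", "usp", "spe", "pec", "ect"


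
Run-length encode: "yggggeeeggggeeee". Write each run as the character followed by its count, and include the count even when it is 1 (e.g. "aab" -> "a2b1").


String: "yggggeeeggggeeee"
Scanning for consecutive runs:
  'y' x 1
  'g' x 4
  'e' x 3
  'g' x 4
  'e' x 4
RLE = "y1g4e3g4e4"


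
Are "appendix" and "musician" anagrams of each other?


Word 1: "appendix" → sorted: adeinppx
Word 2: "musician" → sorted: aciimnsu
Same letters? adeinppx != aciimnsu
Anagram = No


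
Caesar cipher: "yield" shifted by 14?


Word: "yield"
Shift: 14
Each letter → (letter + shift) mod 26:
  'y' (24) + 14 = 12 → 'm'
  'i' (8) + 14 = 22 → 'w'
  'e' (4) + 14 = 18 → 's'
  'l' (11) + 14 = 25 → 'z'
  'd' (3) + 14 = 17 → 'r'
Result = "mwszr"


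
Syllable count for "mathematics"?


Word: "mathematics"
Syllable breakdown: math · e · mat · ics
Counting: 4 parts
= 4 syllables


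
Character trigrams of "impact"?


Word: "impact" (length 6)
Number of trigrams = 6 - 3 + 1 = 4
  Position 0: "imp"
  Position 1: "mpa"
  Position 2: "pac"
  Position 3: "act"
Trigrams = "imp", "mpa", "pac", "act"


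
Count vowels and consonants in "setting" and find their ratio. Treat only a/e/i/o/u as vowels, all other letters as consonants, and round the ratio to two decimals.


Word: "setting"
Vowels (a,e,i,o,u): 2
Consonants: 5
Ratio = 2/5
= 0.40


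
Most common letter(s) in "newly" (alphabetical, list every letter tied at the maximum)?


Word: "newly"
Letter counts:
  'e': 1
  'l': 1
  'n': 1
  'w': 1
  'y': 1
Maximum count = 1
Most frequent = 'e', 'l', 'n', 'w', 'y' (1 time each)


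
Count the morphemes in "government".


Word: "government"
Morphemes: govern + -ment
Each morpheme carries meaning
= 2 morphemes


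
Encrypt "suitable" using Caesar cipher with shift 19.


Word: "suitable"
Shift: 19
Each letter → (letter + shift) mod 26:
  's' (18) + 19 = 11 → 'l'
  'u' (20) + 19 = 13 → 'n'
  'i' (8) + 19 = 1 → 'b'
  't' (19) + 19 = 12 → 'm'
  'a' (0) + 19 = 19 → 't'
  'b' (1) + 19 = 20 → 'u'
  'l' (11) + 19 = 4 → 'e'
  'e' (4) + 19 = 23 → 'x'
Result = "lnbmtuex"


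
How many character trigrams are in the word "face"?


Word: "face" (length 4)
Number of 3-grams = length - 3 + 1 = 4 - 3 + 1
= 2


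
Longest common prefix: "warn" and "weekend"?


Word 1: "warn"
Word 2: "weekend"
Comparing from start:
  Pos 0: 'w' == 'w'
  Pos 1: 'a' != 'e' (stop)
LCP = "w" (length 1)


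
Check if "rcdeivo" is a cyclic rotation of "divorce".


Word: "divorce", Candidate: "rcdeivo"
Method: check if candidate is substring of word+word
"divorcedivorce" contains "rcdeivo"? No
Is rotation = No


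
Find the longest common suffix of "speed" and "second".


Word 1: "speed"
Word 2: "second"
Comparing from end:
  Pos -1: 'd' == 'd'
  Pos -2: 'e' != 'n' (stop)
LCS = "d" (length 1)


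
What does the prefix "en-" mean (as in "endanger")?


Prefix: en-
Example: endanger = en- + danger
Meaning = cause to / put into


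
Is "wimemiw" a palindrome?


Word: "wimemiw"
Reversed: "wimemiw"
Forward == Backward? wimemiw == wimemiw
Palindrome = Yes


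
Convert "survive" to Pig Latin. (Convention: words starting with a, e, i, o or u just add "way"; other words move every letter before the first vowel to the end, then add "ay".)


Word: "survive"
Starts with consonant(s) → move to end, add 'ay'
Consonant cluster: "s"
Pig Latin = "urvivesay"


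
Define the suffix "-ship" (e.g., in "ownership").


Suffix: -ship
Example: ownership = owner + -ship
Meaning = state / position


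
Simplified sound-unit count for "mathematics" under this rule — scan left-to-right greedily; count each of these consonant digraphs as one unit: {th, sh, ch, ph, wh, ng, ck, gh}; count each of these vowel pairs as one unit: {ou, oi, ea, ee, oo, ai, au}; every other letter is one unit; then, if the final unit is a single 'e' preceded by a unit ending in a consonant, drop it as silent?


Word: "mathematics" (11 letters)
Left-to-right scan:
  1. 'm' (letter)
  2. 'a' (letter)
  3. 'th' (digraph)
  4. 'e' (letter)
  5. 'm' (letter)
  6. 'a' (letter)
  7. 't' (letter)
  8. 'i' (letter)
  9. 'c' (letter)
  10. 's' (letter)
Units from scan: 10
Sound units = 10 units


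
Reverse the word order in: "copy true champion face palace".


Original: "copy true champion face palace"
Words (1..n): copy | true | champion | face | palace
Reversed (n..1): palace | face | champion | true | copy
Result = "palace face champion true copy"


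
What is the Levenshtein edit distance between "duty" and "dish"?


Word 1: "duty" (length 4)
Word 2: "dish" (length 4)
One optimal edit sequence (insert/delete/substitute each cost 1):
  1. keep 'd'
  2. substitute 'u' -> 'i'  (+1)
  3. substitute 't' -> 's'  (+1)
  4. substitute 'y' -> 'h'  (+1)
Total edit operations: 3
Edit distance = 3


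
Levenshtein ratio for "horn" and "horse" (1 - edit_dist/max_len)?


Word 1: "horn" (length 4)
Word 2: "horse" (length 5)
One optimal edit sequence:
  1. keep 'h'
  2. keep 'o'
  3. keep 'r'
  4. insert 's'  (+1)
  5. substitute 'n' -> 'e'  (+1)
Edit distance = 2
Max length = max(4, 5) = 5
Similarity = 1 - 2/5
= 0.6000


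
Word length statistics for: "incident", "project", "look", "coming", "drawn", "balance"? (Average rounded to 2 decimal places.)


Lengths: "incident"=8, "project"=7, "look"=4, "coming"=6, "drawn"=5, "balance"=7
Sum = 37, Count = 6
Average = 37/6 = 6.17
= avg=6.17, min=4, max=8


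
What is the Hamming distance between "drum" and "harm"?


Comparing character by character (same length = 4):
  Pos 0: 'd' vs 'h' !=
  Pos 1: 'r' vs 'a' !=
  Pos 2: 'u' vs 'r' !=
  Pos 3: 'm' vs 'm' =
Hamming distance = 3


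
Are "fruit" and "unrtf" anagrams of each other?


Word 1: "fruit" → sorted: firtu
Word 2: "unrtf" → sorted: fnrtu
Same letters? firtu != fnrtu
Anagram = No


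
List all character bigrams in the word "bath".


Word: "bath" (length 4)
Number of bigrams = 4 - 2 + 1 = 3
  Position 0: "ba"
  Position 1: "at"
  Position 2: "th"
Bigrams = "ba", "at", "th"


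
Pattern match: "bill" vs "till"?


Pattern of "bill": [0, 1, 2, 2]
Pattern of "till": [0, 1, 2, 2]
Patterns match
Same pattern = Yes


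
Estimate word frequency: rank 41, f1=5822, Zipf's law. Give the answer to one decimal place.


Zipf's law: f(r) = f(1) / r
f(1) = 5822
f(41) = 5822 / 41
= 142.0 occurrences


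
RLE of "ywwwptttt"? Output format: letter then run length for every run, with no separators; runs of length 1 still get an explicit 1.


String: "ywwwptttt"
Scanning for consecutive runs:
  'y' x 1
  'w' x 3
  'p' x 1
  't' x 4
RLE = "y1w3p1t4"


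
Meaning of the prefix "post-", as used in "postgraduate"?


Prefix: post-
Example: postgraduate = post- + graduate
Meaning = after


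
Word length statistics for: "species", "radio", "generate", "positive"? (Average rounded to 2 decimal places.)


Lengths: "species"=7, "radio"=5, "generate"=8, "positive"=8
Sum = 28, Count = 4
Average = 28/4 = 7.00
= avg=7.00, min=5, max=8


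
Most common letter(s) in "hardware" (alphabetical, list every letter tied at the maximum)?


Word: "hardware"
Letter counts:
  'a': 2
  'd': 1
  'e': 1
  'h': 1
  'r': 2
  'w': 1
Maximum count = 2
Most frequent = 'a', 'r' (2 times each)


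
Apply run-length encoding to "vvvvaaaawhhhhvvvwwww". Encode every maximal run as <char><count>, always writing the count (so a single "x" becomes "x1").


String: "vvvvaaaawhhhhvvvwwww"
Scanning for consecutive runs:
  'v' x 4
  'a' x 4
  'w' x 1
  'h' x 4
  'v' x 3
  'w' x 4
RLE = "v4a4w1h4v3w4"


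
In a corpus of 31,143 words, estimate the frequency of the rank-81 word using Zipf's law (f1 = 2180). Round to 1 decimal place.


Zipf's law: f(r) = f(1) / r
f(1) = 2180
f(81) = 2180 / 81
= 26.9 occurrences


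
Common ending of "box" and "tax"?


Word 1: "box"
Word 2: "tax"
Comparing from end:
  Pos -1: 'x' == 'x'
  Pos -2: 'o' != 'a' (stop)
LCS = "x" (length 1)


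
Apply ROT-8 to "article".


Word: "article"
Shift: 8
Each letter → (letter + shift) mod 26:
  'a' (0) + 8 = 8 → 'i'
  'r' (17) + 8 = 25 → 'z'
  't' (19) + 8 = 1 → 'b'
  'i' (8) + 8 = 16 → 'q'
  'c' (2) + 8 = 10 → 'k'
  'l' (11) + 8 = 19 → 't'
  'e' (4) + 8 = 12 → 'm'
Result = "izbqktm"


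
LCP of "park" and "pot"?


Word 1: "park"
Word 2: "pot"
Comparing from start:
  Pos 0: 'p' == 'p'
  Pos 1: 'a' != 'o' (stop)
LCP = "p" (length 1)


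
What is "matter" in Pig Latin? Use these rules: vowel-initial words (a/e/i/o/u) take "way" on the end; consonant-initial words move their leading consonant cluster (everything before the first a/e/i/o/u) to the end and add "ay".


Word: "matter"
Starts with consonant(s) → move to end, add 'ay'
Consonant cluster: "m"
Pig Latin = "attermay"


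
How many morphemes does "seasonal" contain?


Word: "seasonal"
Morphemes: season + -al
Each morpheme carries meaning
= 2 morphemes


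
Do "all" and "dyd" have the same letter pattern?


Pattern of "all": [0, 1, 1]
Pattern of "dyd": [0, 1, 0]
Patterns do not match
Same pattern = No


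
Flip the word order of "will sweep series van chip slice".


Original: "will sweep series van chip slice"
Words (1..n): will | sweep | series | van | chip | slice
Reversed (n..1): slice | chip | van | series | sweep | will
Result = "slice chip van series sweep will"


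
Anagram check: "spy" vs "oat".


Word 1: "spy" → sorted: psy
Word 2: "oat" → sorted: aot
Same letters? psy != aot
Anagram = No


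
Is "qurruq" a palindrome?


Word: "qurruq"
Reversed: "qurruq"
Forward == Backward? qurruq == qurruq
Palindrome = Yes


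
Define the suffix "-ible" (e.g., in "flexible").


Suffix: -ible
Example: flexible (flex + -ible)
Meaning = capable of


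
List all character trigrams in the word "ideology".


Word: "ideology" (length 8)
Number of trigrams = 8 - 3 + 1 = 6
  Position 0: "ide"
  Position 1: "deo"
  Position 2: "eol"
  Position 3: "olo"
  Position 4: "log"
  Position 5: "ogy"
Trigrams = "ide", "deo", "eol", "olo", "log", "ogy"


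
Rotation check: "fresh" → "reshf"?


Word: "fresh", Candidate: "reshf"
Method: check if candidate is substring of word+word
"freshfresh" contains "reshf"? Yes
Is rotation = Yes


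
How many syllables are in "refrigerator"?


Word: "refrigerator"
Syllable breakdown: re-frig-er-a-tor
Counting: 5 parts
= 5 syllables


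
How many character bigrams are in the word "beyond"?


Word: "beyond" (length 6)
Number of 2-grams = length - 2 + 1 = 6 - 2 + 1
= 5


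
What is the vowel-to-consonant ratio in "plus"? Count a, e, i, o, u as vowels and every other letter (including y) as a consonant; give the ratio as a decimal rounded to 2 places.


Word: "plus"
Vowels (a,e,i,o,u): 1
Consonants: 3
Ratio = 1/3
= 0.33


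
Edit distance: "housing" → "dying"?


Word 1: "housing" (length 7)
Word 2: "dying" (length 5)
One optimal edit sequence (insert/delete/substitute each cost 1):
  1. delete 'h'  (+1)
  2. delete 'o'  (+1)
  3. substitute 'u' -> 'd'  (+1)
  4. substitute 's' -> 'y'  (+1)
  5. keep 'i'
  6. keep 'n'
  7. keep 'g'
Total edit operations: 4
Edit distance = 4


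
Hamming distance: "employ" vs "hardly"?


Comparing character by character (same length = 6):
  Pos 0: 'e' vs 'h' !=
  Pos 1: 'm' vs 'a' !=
  Pos 2: 'p' vs 'r' !=
  Pos 3: 'l' vs 'd' !=
  Pos 4: 'o' vs 'l' !=
  Pos 5: 'y' vs 'y' =
Hamming distance = 5


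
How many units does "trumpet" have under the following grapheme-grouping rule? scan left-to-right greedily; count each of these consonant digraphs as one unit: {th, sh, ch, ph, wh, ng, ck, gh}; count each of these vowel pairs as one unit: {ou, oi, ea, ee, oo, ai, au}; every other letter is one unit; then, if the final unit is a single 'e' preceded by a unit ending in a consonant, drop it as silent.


Word: "trumpet" (7 letters)
Left-to-right scan:
  1. 't' (letter)
  2. 'r' (letter)
  3. 'u' (letter)
  4. 'm' (letter)
  5. 'p' (letter)
  6. 'e' (letter)
  7. 't' (letter)
Units from scan: 7
Sound units = 7 units


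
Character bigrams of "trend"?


Word: "trend" (length 5)
Number of bigrams = 5 - 2 + 1 = 4
  Position 0: "tr"
  Position 1: "re"
  Position 2: "en"
  Position 3: "nd"
Bigrams = "tr", "re", "en", "nd"


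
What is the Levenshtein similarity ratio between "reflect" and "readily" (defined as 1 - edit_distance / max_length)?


Word 1: "reflect" (length 7)
Word 2: "readily" (length 7)
One optimal edit sequence:
  1. keep 'r'
  2. keep 'e'
  3. substitute 'f' -> 'a'  (+1)
  4. substitute 'l' -> 'd'  (+1)
  5. substitute 'e' -> 'i'  (+1)
  6. substitute 'c' -> 'l'  (+1)
  7. substitute 't' -> 'y'  (+1)
Edit distance = 5
Max length = max(7, 7) = 7
Similarity = 1 - 5/7
= 0.2857


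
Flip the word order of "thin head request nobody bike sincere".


Original: "thin head request nobody bike sincere"
Words (1..n): thin | head | request | nobody | bike | sincere
Reversed (n..1): sincere | bike | nobody | request | head | thin
Result = "sincere bike nobody request head thin"


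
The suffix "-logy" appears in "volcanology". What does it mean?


Suffix: -logy
Example: volcanology (volcano + -logy)
Meaning = study of


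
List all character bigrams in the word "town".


Word: "town" (length 4)
Number of bigrams = 4 - 2 + 1 = 3
  Position 0: "to"
  Position 1: "ow"
  Position 2: "wn"
Bigrams = "to", "ow", "wn"


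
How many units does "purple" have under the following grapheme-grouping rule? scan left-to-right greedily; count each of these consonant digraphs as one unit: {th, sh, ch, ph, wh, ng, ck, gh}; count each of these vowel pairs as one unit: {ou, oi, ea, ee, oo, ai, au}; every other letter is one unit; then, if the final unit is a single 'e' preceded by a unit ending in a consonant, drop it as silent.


Word: "purple" (6 letters)
Left-to-right scan:
  [1] 'p' (letter)
  [2] 'u' (letter)
  [3] 'r' (letter)
  [4] 'p' (letter)
  [5] 'l' (letter)
  [6] 'e' (letter)
Units from scan: 6
Final unit is 'e' after a consonant -> drop as silent (-1)
Sound units = 5 units


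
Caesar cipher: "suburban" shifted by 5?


Word: "suburban"
Shift: 5
Each letter → (letter + shift) mod 26:
  's' (18) + 5 = 23 → 'x'
  'u' (20) + 5 = 25 → 'z'
  'b' (1) + 5 = 6 → 'g'
  'u' (20) + 5 = 25 → 'z'
  'r' (17) + 5 = 22 → 'w'
  'b' (1) + 5 = 6 → 'g'
  'a' (0) + 5 = 5 → 'f'
  'n' (13) + 5 = 18 → 's'
Result = "xzgzwgfs"


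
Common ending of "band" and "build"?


Word 1: "band"
Word 2: "build"
Comparing from end:
  Pos -1: 'd' == 'd'
  Pos -2: 'n' != 'l' (stop)
LCS = "d" (length 1)


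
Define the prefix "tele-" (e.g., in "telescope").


Prefix: tele-
As in: telescope -> tele- + scope
Meaning = distant


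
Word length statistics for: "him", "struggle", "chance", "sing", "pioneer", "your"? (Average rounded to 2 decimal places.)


Lengths: "him"=3, "struggle"=8, "chance"=6, "sing"=4, "pioneer"=7, "your"=4
Sum = 32, Count = 6
Average = 32/6 = 5.33
= avg=5.33, min=3, max=8


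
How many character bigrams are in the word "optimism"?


Word: "optimism" (length 8)
Number of 2-grams = length - 2 + 1 = 8 - 2 + 1
= 7


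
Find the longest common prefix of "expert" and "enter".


Word 1: "expert"
Word 2: "enter"
Comparing from start:
  Pos 0: 'e' == 'e'
  Pos 1: 'x' != 'n' (stop)
LCP = "e" (length 1)


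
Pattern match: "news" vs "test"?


Pattern of "news": [0, 1, 2, 3]
Pattern of "test": [0, 1, 2, 0]
Patterns do not match
Same pattern = No


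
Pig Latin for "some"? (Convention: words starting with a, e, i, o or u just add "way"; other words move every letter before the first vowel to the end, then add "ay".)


Word: "some"
Starts with consonant(s) → move to end, add 'ay'
Consonant cluster: "s"
Pig Latin = "omesay"


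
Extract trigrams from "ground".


Word: "ground" (length 6)
Number of trigrams = 6 - 3 + 1 = 4
  Position 0: "gro"
  Position 1: "rou"
  Position 2: "oun"
  Position 3: "und"
Trigrams = "gro", "rou", "oun", "und"
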